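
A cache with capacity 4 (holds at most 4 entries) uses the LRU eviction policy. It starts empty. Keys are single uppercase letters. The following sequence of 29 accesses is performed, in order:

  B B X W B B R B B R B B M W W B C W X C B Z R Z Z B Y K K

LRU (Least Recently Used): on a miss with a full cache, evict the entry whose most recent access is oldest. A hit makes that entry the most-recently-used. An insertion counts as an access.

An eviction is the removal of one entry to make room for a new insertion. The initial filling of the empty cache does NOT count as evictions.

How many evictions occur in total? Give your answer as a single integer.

LRU simulation (capacity=4):
  1. access B: MISS. Cache (LRU->MRU): [B]
  2. access B: HIT. Cache (LRU->MRU): [B]
  3. access X: MISS. Cache (LRU->MRU): [B X]
  4. access W: MISS. Cache (LRU->MRU): [B X W]
  5. access B: HIT. Cache (LRU->MRU): [X W B]
  6. access B: HIT. Cache (LRU->MRU): [X W B]
  7. access R: MISS. Cache (LRU->MRU): [X W B R]
  8. access B: HIT. Cache (LRU->MRU): [X W R B]
  9. access B: HIT. Cache (LRU->MRU): [X W R B]
  10. access R: HIT. Cache (LRU->MRU): [X W B R]
  11. access B: HIT. Cache (LRU->MRU): [X W R B]
  12. access B: HIT. Cache (LRU->MRU): [X W R B]
  13. access M: MISS, evict X. Cache (LRU->MRU): [W R B M]
  14. access W: HIT. Cache (LRU->MRU): [R B M W]
  15. access W: HIT. Cache (LRU->MRU): [R B M W]
  16. access B: HIT. Cache (LRU->MRU): [R M W B]
  17. access C: MISS, evict R. Cache (LRU->MRU): [M W B C]
  18. access W: HIT. Cache (LRU->MRU): [M B C W]
  19. access X: MISS, evict M. Cache (LRU->MRU): [B C W X]
  20. access C: HIT. Cache (LRU->MRU): [B W X C]
  21. access B: HIT. Cache (LRU->MRU): [W X C B]
  22. access Z: MISS, evict W. Cache (LRU->MRU): [X C B Z]
  23. access R: MISS, evict X. Cache (LRU->MRU): [C B Z R]
  24. access Z: HIT. Cache (LRU->MRU): [C B R Z]
  25. access Z: HIT. Cache (LRU->MRU): [C B R Z]
  26. access B: HIT. Cache (LRU->MRU): [C R Z B]
  27. access Y: MISS, evict C. Cache (LRU->MRU): [R Z B Y]
  28. access K: MISS, evict R. Cache (LRU->MRU): [Z B Y K]
  29. access K: HIT. Cache (LRU->MRU): [Z B Y K]
Total: 18 hits, 11 misses, 7 evictions

Answer: 7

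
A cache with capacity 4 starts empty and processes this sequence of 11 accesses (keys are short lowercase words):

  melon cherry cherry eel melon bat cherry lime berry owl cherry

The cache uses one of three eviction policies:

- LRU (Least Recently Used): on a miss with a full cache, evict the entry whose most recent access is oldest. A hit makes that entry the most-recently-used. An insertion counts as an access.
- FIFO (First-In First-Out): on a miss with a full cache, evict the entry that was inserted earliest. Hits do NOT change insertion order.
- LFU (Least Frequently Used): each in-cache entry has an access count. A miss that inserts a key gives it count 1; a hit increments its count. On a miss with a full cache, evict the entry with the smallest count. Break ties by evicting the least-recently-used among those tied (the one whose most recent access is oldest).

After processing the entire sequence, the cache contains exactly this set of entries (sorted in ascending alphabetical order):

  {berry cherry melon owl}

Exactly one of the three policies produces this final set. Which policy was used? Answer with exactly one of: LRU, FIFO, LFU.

Answer: LFU

Derivation:
Simulating under each policy and comparing final sets:
  LRU: final set = {berry cherry lime owl} -> differs
  FIFO: final set = {berry cherry lime owl} -> differs
  LFU: final set = {berry cherry melon owl} -> MATCHES target
Only LFU produces the target set.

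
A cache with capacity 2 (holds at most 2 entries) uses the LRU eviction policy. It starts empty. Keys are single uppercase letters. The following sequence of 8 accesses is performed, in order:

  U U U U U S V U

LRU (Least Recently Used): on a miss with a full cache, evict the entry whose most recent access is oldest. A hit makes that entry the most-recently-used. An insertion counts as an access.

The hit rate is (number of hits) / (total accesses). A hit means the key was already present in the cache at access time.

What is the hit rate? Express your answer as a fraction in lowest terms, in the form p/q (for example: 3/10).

LRU simulation (capacity=2):
  1. access U: MISS. Cache (LRU->MRU): [U]
  2. access U: HIT. Cache (LRU->MRU): [U]
  3. access U: HIT. Cache (LRU->MRU): [U]
  4. access U: HIT. Cache (LRU->MRU): [U]
  5. access U: HIT. Cache (LRU->MRU): [U]
  6. access S: MISS. Cache (LRU->MRU): [U S]
  7. access V: MISS, evict U. Cache (LRU->MRU): [S V]
  8. access U: MISS, evict S. Cache (LRU->MRU): [V U]
Total: 4 hits, 4 misses, 2 evictions

Hit rate = 4/8 = 1/2

Answer: 1/2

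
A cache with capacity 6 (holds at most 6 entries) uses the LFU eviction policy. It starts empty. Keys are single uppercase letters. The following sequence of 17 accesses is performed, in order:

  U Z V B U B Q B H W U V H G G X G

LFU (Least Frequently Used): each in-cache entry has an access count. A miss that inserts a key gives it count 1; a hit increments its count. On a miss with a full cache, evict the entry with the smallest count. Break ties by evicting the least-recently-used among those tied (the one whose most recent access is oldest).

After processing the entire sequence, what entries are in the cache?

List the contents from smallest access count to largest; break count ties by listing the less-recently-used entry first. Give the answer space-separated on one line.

LFU simulation (capacity=6):
  1. access U: MISS. Cache: [U(c=1)]
  2. access Z: MISS. Cache: [U(c=1) Z(c=1)]
  3. access V: MISS. Cache: [U(c=1) Z(c=1) V(c=1)]
  4. access B: MISS. Cache: [U(c=1) Z(c=1) V(c=1) B(c=1)]
  5. access U: HIT, count now 2. Cache: [Z(c=1) V(c=1) B(c=1) U(c=2)]
  6. access B: HIT, count now 2. Cache: [Z(c=1) V(c=1) U(c=2) B(c=2)]
  7. access Q: MISS. Cache: [Z(c=1) V(c=1) Q(c=1) U(c=2) B(c=2)]
  8. access B: HIT, count now 3. Cache: [Z(c=1) V(c=1) Q(c=1) U(c=2) B(c=3)]
  9. access H: MISS. Cache: [Z(c=1) V(c=1) Q(c=1) H(c=1) U(c=2) B(c=3)]
  10. access W: MISS, evict Z(c=1). Cache: [V(c=1) Q(c=1) H(c=1) W(c=1) U(c=2) B(c=3)]
  11. access U: HIT, count now 3. Cache: [V(c=1) Q(c=1) H(c=1) W(c=1) B(c=3) U(c=3)]
  12. access V: HIT, count now 2. Cache: [Q(c=1) H(c=1) W(c=1) V(c=2) B(c=3) U(c=3)]
  13. access H: HIT, count now 2. Cache: [Q(c=1) W(c=1) V(c=2) H(c=2) B(c=3) U(c=3)]
  14. access G: MISS, evict Q(c=1). Cache: [W(c=1) G(c=1) V(c=2) H(c=2) B(c=3) U(c=3)]
  15. access G: HIT, count now 2. Cache: [W(c=1) V(c=2) H(c=2) G(c=2) B(c=3) U(c=3)]
  16. access X: MISS, evict W(c=1). Cache: [X(c=1) V(c=2) H(c=2) G(c=2) B(c=3) U(c=3)]
  17. access G: HIT, count now 3. Cache: [X(c=1) V(c=2) H(c=2) B(c=3) U(c=3) G(c=3)]
Total: 8 hits, 9 misses, 3 evictions

Answer: X V H B U G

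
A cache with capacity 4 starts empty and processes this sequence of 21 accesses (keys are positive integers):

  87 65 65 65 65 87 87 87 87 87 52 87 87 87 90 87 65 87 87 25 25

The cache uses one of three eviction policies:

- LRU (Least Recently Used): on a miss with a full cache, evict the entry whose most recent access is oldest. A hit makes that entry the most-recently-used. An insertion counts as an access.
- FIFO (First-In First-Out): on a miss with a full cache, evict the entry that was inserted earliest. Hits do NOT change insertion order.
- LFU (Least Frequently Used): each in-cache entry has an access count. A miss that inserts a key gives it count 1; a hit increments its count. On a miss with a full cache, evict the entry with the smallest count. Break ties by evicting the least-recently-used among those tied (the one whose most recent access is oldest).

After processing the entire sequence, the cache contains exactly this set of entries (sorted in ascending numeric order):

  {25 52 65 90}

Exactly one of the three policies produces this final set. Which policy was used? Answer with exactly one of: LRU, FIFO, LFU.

Answer: FIFO

Derivation:
Simulating under each policy and comparing final sets:
  LRU: final set = {25 65 87 90} -> differs
  FIFO: final set = {25 52 65 90} -> MATCHES target
  LFU: final set = {25 65 87 90} -> differs
Only FIFO produces the target set.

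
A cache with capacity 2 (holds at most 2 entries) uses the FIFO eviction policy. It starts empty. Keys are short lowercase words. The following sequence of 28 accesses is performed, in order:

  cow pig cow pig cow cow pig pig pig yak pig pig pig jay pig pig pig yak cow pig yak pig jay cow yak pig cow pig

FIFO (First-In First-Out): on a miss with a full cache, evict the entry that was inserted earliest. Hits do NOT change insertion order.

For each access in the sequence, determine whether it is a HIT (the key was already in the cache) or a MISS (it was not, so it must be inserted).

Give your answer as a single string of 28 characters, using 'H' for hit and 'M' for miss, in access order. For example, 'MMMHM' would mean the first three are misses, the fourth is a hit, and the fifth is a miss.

FIFO simulation (capacity=2):
  1. access cow: MISS. Cache (old->new): [cow]
  2. access pig: MISS. Cache (old->new): [cow pig]
  3. access cow: HIT. Cache (old->new): [cow pig]
  4. access pig: HIT. Cache (old->new): [cow pig]
  5. access cow: HIT. Cache (old->new): [cow pig]
  6. access cow: HIT. Cache (old->new): [cow pig]
  7. access pig: HIT. Cache (old->new): [cow pig]
  8. access pig: HIT. Cache (old->new): [cow pig]
  9. access pig: HIT. Cache (old->new): [cow pig]
  10. access yak: MISS, evict cow. Cache (old->new): [pig yak]
  11. access pig: HIT. Cache (old->new): [pig yak]
  12. access pig: HIT. Cache (old->new): [pig yak]
  13. access pig: HIT. Cache (old->new): [pig yak]
  14. access jay: MISS, evict pig. Cache (old->new): [yak jay]
  15. access pig: MISS, evict yak. Cache (old->new): [jay pig]
  16. access pig: HIT. Cache (old->new): [jay pig]
  17. access pig: HIT. Cache (old->new): [jay pig]
  18. access yak: MISS, evict jay. Cache (old->new): [pig yak]
  19. access cow: MISS, evict pig. Cache (old->new): [yak cow]
  20. access pig: MISS, evict yak. Cache (old->new): [cow pig]
  21. access yak: MISS, evict cow. Cache (old->new): [pig yak]
  22. access pig: HIT. Cache (old->new): [pig yak]
  23. access jay: MISS, evict pig. Cache (old->new): [yak jay]
  24. access cow: MISS, evict yak. Cache (old->new): [jay cow]
  25. access yak: MISS, evict jay. Cache (old->new): [cow yak]
  26. access pig: MISS, evict cow. Cache (old->new): [yak pig]
  27. access cow: MISS, evict yak. Cache (old->new): [pig cow]
  28. access pig: HIT. Cache (old->new): [pig cow]
Total: 14 hits, 14 misses, 12 evictions

Answer: MMHHHHHHHMHHHMMHHMMMMHMMMMMH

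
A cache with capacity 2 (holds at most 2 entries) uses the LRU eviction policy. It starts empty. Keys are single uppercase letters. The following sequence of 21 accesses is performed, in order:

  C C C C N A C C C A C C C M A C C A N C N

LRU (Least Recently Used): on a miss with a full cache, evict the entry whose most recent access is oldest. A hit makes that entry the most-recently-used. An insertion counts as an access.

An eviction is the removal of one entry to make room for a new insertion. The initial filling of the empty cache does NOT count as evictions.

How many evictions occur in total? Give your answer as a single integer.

LRU simulation (capacity=2):
  1. access C: MISS. Cache (LRU->MRU): [C]
  2. access C: HIT. Cache (LRU->MRU): [C]
  3. access C: HIT. Cache (LRU->MRU): [C]
  4. access C: HIT. Cache (LRU->MRU): [C]
  5. access N: MISS. Cache (LRU->MRU): [C N]
  6. access A: MISS, evict C. Cache (LRU->MRU): [N A]
  7. access C: MISS, evict N. Cache (LRU->MRU): [A C]
  8. access C: HIT. Cache (LRU->MRU): [A C]
  9. access C: HIT. Cache (LRU->MRU): [A C]
  10. access A: HIT. Cache (LRU->MRU): [C A]
  11. access C: HIT. Cache (LRU->MRU): [A C]
  12. access C: HIT. Cache (LRU->MRU): [A C]
  13. access C: HIT. Cache (LRU->MRU): [A C]
  14. access M: MISS, evict A. Cache (LRU->MRU): [C M]
  15. access A: MISS, evict C. Cache (LRU->MRU): [M A]
  16. access C: MISS, evict M. Cache (LRU->MRU): [A C]
  17. access C: HIT. Cache (LRU->MRU): [A C]
  18. access A: HIT. Cache (LRU->MRU): [C A]
  19. access N: MISS, evict C. Cache (LRU->MRU): [A N]
  20. access C: MISS, evict A. Cache (LRU->MRU): [N C]
  21. access N: HIT. Cache (LRU->MRU): [C N]
Total: 12 hits, 9 misses, 7 evictions

Answer: 7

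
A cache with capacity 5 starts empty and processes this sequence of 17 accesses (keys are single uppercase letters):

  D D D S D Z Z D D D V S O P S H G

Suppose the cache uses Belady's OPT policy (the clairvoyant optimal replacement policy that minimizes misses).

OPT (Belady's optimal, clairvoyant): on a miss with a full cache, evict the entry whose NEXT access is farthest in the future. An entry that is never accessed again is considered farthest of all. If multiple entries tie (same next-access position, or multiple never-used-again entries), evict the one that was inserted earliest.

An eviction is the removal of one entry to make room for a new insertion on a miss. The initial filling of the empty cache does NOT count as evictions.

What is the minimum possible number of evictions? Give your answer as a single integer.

Answer: 3

Derivation:
OPT (Belady) simulation (capacity=5):
  1. access D: MISS. Cache: [D]
  2. access D: HIT. Next use of D: step 3. Cache: [D]
  3. access D: HIT. Next use of D: step 5. Cache: [D]
  4. access S: MISS. Cache: [D S]
  5. access D: HIT. Next use of D: step 8. Cache: [D S]
  6. access Z: MISS. Cache: [D S Z]
  7. access Z: HIT. Next use of Z: never. Cache: [D S Z]
  8. access D: HIT. Next use of D: step 9. Cache: [D S Z]
  9. access D: HIT. Next use of D: step 10. Cache: [D S Z]
  10. access D: HIT. Next use of D: never. Cache: [D S Z]
  11. access V: MISS. Cache: [D S Z V]
  12. access S: HIT. Next use of S: step 15. Cache: [D S Z V]
  13. access O: MISS. Cache: [D S Z V O]
  14. access P: MISS, evict D (next use: never). Cache: [S Z V O P]
  15. access S: HIT. Next use of S: never. Cache: [S Z V O P]
  16. access H: MISS, evict S (next use: never). Cache: [Z V O P H]
  17. access G: MISS, evict Z (next use: never). Cache: [V O P H G]
Total: 9 hits, 8 misses, 3 evictions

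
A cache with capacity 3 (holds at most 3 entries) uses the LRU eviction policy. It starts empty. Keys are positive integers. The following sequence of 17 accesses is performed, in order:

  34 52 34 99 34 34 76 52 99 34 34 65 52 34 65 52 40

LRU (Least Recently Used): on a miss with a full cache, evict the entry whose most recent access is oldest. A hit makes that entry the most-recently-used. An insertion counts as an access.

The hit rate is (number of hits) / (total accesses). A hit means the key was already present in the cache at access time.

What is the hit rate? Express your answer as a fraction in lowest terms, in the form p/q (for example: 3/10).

LRU simulation (capacity=3):
  1. access 34: MISS. Cache (LRU->MRU): [34]
  2. access 52: MISS. Cache (LRU->MRU): [34 52]
  3. access 34: HIT. Cache (LRU->MRU): [52 34]
  4. access 99: MISS. Cache (LRU->MRU): [52 34 99]
  5. access 34: HIT. Cache (LRU->MRU): [52 99 34]
  6. access 34: HIT. Cache (LRU->MRU): [52 99 34]
  7. access 76: MISS, evict 52. Cache (LRU->MRU): [99 34 76]
  8. access 52: MISS, evict 99. Cache (LRU->MRU): [34 76 52]
  9. access 99: MISS, evict 34. Cache (LRU->MRU): [76 52 99]
  10. access 34: MISS, evict 76. Cache (LRU->MRU): [52 99 34]
  11. access 34: HIT. Cache (LRU->MRU): [52 99 34]
  12. access 65: MISS, evict 52. Cache (LRU->MRU): [99 34 65]
  13. access 52: MISS, evict 99. Cache (LRU->MRU): [34 65 52]
  14. access 34: HIT. Cache (LRU->MRU): [65 52 34]
  15. access 65: HIT. Cache (LRU->MRU): [52 34 65]
  16. access 52: HIT. Cache (LRU->MRU): [34 65 52]
  17. access 40: MISS, evict 34. Cache (LRU->MRU): [65 52 40]
Total: 7 hits, 10 misses, 7 evictions

Hit rate = 7/17

Answer: 7/17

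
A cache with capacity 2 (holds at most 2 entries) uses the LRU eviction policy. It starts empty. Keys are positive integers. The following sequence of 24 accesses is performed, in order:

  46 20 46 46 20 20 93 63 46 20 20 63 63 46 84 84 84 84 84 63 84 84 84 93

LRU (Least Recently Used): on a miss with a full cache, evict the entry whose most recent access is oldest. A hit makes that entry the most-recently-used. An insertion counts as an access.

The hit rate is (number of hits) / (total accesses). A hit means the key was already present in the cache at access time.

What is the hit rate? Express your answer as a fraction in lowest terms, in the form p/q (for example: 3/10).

Answer: 13/24

Derivation:
LRU simulation (capacity=2):
  1. access 46: MISS. Cache (LRU->MRU): [46]
  2. access 20: MISS. Cache (LRU->MRU): [46 20]
  3. access 46: HIT. Cache (LRU->MRU): [20 46]
  4. access 46: HIT. Cache (LRU->MRU): [20 46]
  5. access 20: HIT. Cache (LRU->MRU): [46 20]
  6. access 20: HIT. Cache (LRU->MRU): [46 20]
  7. access 93: MISS, evict 46. Cache (LRU->MRU): [20 93]
  8. access 63: MISS, evict 20. Cache (LRU->MRU): [93 63]
  9. access 46: MISS, evict 93. Cache (LRU->MRU): [63 46]
  10. access 20: MISS, evict 63. Cache (LRU->MRU): [46 20]
  11. access 20: HIT. Cache (LRU->MRU): [46 20]
  12. access 63: MISS, evict 46. Cache (LRU->MRU): [20 63]
  13. access 63: HIT. Cache (LRU->MRU): [20 63]
  14. access 46: MISS, evict 20. Cache (LRU->MRU): [63 46]
  15. access 84: MISS, evict 63. Cache (LRU->MRU): [46 84]
  16. access 84: HIT. Cache (LRU->MRU): [46 84]
  17. access 84: HIT. Cache (LRU->MRU): [46 84]
  18. access 84: HIT. Cache (LRU->MRU): [46 84]
  19. access 84: HIT. Cache (LRU->MRU): [46 84]
  20. access 63: MISS, evict 46. Cache (LRU->MRU): [84 63]
  21. access 84: HIT. Cache (LRU->MRU): [63 84]
  22. access 84: HIT. Cache (LRU->MRU): [63 84]
  23. access 84: HIT. Cache (LRU->MRU): [63 84]
  24. access 93: MISS, evict 63. Cache (LRU->MRU): [84 93]
Total: 13 hits, 11 misses, 9 evictions

Hit rate = 13/24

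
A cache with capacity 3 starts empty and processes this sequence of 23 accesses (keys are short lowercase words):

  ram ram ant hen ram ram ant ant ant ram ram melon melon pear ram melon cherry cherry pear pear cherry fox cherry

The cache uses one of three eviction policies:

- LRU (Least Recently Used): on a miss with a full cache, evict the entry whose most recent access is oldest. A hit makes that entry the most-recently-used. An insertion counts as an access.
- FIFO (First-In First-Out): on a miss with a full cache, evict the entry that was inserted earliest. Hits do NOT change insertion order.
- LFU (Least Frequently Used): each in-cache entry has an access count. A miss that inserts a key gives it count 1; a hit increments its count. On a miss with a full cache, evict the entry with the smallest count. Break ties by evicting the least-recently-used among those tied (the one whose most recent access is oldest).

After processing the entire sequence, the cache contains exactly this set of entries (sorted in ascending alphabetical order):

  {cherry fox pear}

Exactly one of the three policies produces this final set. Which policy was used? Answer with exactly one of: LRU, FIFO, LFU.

Simulating under each policy and comparing final sets:
  LRU: final set = {cherry fox pear} -> MATCHES target
  FIFO: final set = {cherry fox ram} -> differs
  LFU: final set = {ant cherry ram} -> differs
Only LRU produces the target set.

Answer: LRU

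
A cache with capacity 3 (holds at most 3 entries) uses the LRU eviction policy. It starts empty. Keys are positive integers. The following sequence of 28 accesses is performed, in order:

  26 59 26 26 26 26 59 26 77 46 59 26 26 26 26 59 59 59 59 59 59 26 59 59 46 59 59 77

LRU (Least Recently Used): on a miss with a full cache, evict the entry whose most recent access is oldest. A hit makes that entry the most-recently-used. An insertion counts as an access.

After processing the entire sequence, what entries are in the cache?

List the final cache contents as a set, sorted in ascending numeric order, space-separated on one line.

LRU simulation (capacity=3):
  1. access 26: MISS. Cache (LRU->MRU): [26]
  2. access 59: MISS. Cache (LRU->MRU): [26 59]
  3. access 26: HIT. Cache (LRU->MRU): [59 26]
  4. access 26: HIT. Cache (LRU->MRU): [59 26]
  5. access 26: HIT. Cache (LRU->MRU): [59 26]
  6. access 26: HIT. Cache (LRU->MRU): [59 26]
  7. access 59: HIT. Cache (LRU->MRU): [26 59]
  8. access 26: HIT. Cache (LRU->MRU): [59 26]
  9. access 77: MISS. Cache (LRU->MRU): [59 26 77]
  10. access 46: MISS, evict 59. Cache (LRU->MRU): [26 77 46]
  11. access 59: MISS, evict 26. Cache (LRU->MRU): [77 46 59]
  12. access 26: MISS, evict 77. Cache (LRU->MRU): [46 59 26]
  13. access 26: HIT. Cache (LRU->MRU): [46 59 26]
  14. access 26: HIT. Cache (LRU->MRU): [46 59 26]
  15. access 26: HIT. Cache (LRU->MRU): [46 59 26]
  16. access 59: HIT. Cache (LRU->MRU): [46 26 59]
  17. access 59: HIT. Cache (LRU->MRU): [46 26 59]
  18. access 59: HIT. Cache (LRU->MRU): [46 26 59]
  19. access 59: HIT. Cache (LRU->MRU): [46 26 59]
  20. access 59: HIT. Cache (LRU->MRU): [46 26 59]
  21. access 59: HIT. Cache (LRU->MRU): [46 26 59]
  22. access 26: HIT. Cache (LRU->MRU): [46 59 26]
  23. access 59: HIT. Cache (LRU->MRU): [46 26 59]
  24. access 59: HIT. Cache (LRU->MRU): [46 26 59]
  25. access 46: HIT. Cache (LRU->MRU): [26 59 46]
  26. access 59: HIT. Cache (LRU->MRU): [26 46 59]
  27. access 59: HIT. Cache (LRU->MRU): [26 46 59]
  28. access 77: MISS, evict 26. Cache (LRU->MRU): [46 59 77]
Total: 21 hits, 7 misses, 4 evictions

Answer: 46 59 77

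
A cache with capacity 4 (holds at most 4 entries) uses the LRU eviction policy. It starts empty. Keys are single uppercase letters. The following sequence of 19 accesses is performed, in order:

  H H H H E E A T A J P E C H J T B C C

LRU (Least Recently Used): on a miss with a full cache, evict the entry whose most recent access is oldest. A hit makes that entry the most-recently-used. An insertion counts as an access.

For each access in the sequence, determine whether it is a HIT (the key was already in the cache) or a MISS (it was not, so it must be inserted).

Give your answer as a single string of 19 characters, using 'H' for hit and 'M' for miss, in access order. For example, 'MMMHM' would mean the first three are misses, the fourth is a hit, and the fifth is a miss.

Answer: MHHHMHMMHMMMMMMMMMH

Derivation:
LRU simulation (capacity=4):
  1. access H: MISS. Cache (LRU->MRU): [H]
  2. access H: HIT. Cache (LRU->MRU): [H]
  3. access H: HIT. Cache (LRU->MRU): [H]
  4. access H: HIT. Cache (LRU->MRU): [H]
  5. access E: MISS. Cache (LRU->MRU): [H E]
  6. access E: HIT. Cache (LRU->MRU): [H E]
  7. access A: MISS. Cache (LRU->MRU): [H E A]
  8. access T: MISS. Cache (LRU->MRU): [H E A T]
  9. access A: HIT. Cache (LRU->MRU): [H E T A]
  10. access J: MISS, evict H. Cache (LRU->MRU): [E T A J]
  11. access P: MISS, evict E. Cache (LRU->MRU): [T A J P]
  12. access E: MISS, evict T. Cache (LRU->MRU): [A J P E]
  13. access C: MISS, evict A. Cache (LRU->MRU): [J P E C]
  14. access H: MISS, evict J. Cache (LRU->MRU): [P E C H]
  15. access J: MISS, evict P. Cache (LRU->MRU): [E C H J]
  16. access T: MISS, evict E. Cache (LRU->MRU): [C H J T]
  17. access B: MISS, evict C. Cache (LRU->MRU): [H J T B]
  18. access C: MISS, evict H. Cache (LRU->MRU): [J T B C]
  19. access C: HIT. Cache (LRU->MRU): [J T B C]
Total: 6 hits, 13 misses, 9 evictions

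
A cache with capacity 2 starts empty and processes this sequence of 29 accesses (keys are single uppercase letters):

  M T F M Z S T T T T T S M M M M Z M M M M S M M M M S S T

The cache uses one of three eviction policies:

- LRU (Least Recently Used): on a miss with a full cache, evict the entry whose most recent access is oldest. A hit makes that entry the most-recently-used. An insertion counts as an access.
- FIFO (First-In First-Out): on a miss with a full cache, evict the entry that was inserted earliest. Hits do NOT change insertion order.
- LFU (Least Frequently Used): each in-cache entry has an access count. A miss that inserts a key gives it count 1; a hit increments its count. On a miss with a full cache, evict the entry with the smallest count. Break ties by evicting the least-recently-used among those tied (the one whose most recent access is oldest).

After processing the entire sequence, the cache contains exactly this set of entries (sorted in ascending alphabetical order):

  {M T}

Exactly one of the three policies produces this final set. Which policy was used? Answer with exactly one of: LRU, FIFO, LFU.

Simulating under each policy and comparing final sets:
  LRU: final set = {S T} -> differs
  FIFO: final set = {M T} -> MATCHES target
  LFU: final set = {S T} -> differs
Only FIFO produces the target set.

Answer: FIFO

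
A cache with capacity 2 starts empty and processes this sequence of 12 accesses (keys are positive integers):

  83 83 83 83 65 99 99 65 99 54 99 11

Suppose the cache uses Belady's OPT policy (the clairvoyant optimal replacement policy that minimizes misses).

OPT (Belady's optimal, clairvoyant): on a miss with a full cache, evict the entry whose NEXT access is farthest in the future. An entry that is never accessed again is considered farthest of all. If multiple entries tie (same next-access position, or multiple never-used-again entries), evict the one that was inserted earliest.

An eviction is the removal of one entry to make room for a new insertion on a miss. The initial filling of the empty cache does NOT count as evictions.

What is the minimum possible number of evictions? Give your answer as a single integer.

Answer: 3

Derivation:
OPT (Belady) simulation (capacity=2):
  1. access 83: MISS. Cache: [83]
  2. access 83: HIT. Next use of 83: step 3. Cache: [83]
  3. access 83: HIT. Next use of 83: step 4. Cache: [83]
  4. access 83: HIT. Next use of 83: never. Cache: [83]
  5. access 65: MISS. Cache: [83 65]
  6. access 99: MISS, evict 83 (next use: never). Cache: [65 99]
  7. access 99: HIT. Next use of 99: step 9. Cache: [65 99]
  8. access 65: HIT. Next use of 65: never. Cache: [65 99]
  9. access 99: HIT. Next use of 99: step 11. Cache: [65 99]
  10. access 54: MISS, evict 65 (next use: never). Cache: [99 54]
  11. access 99: HIT. Next use of 99: never. Cache: [99 54]
  12. access 11: MISS, evict 99 (next use: never). Cache: [54 11]
Total: 7 hits, 5 misses, 3 evictions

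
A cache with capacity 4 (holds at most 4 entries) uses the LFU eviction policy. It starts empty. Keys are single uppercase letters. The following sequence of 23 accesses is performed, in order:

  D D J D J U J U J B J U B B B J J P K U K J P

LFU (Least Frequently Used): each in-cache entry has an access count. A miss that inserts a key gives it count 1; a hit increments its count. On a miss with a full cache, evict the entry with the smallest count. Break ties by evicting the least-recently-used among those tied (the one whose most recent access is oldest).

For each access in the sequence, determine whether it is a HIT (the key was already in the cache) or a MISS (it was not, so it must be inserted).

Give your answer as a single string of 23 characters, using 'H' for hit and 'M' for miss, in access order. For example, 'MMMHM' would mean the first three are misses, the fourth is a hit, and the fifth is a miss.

Answer: MHMHHMHHHMHHHHHHHMMHHHM

Derivation:
LFU simulation (capacity=4):
  1. access D: MISS. Cache: [D(c=1)]
  2. access D: HIT, count now 2. Cache: [D(c=2)]
  3. access J: MISS. Cache: [J(c=1) D(c=2)]
  4. access D: HIT, count now 3. Cache: [J(c=1) D(c=3)]
  5. access J: HIT, count now 2. Cache: [J(c=2) D(c=3)]
  6. access U: MISS. Cache: [U(c=1) J(c=2) D(c=3)]
  7. access J: HIT, count now 3. Cache: [U(c=1) D(c=3) J(c=3)]
  8. access U: HIT, count now 2. Cache: [U(c=2) D(c=3) J(c=3)]
  9. access J: HIT, count now 4. Cache: [U(c=2) D(c=3) J(c=4)]
  10. access B: MISS. Cache: [B(c=1) U(c=2) D(c=3) J(c=4)]
  11. access J: HIT, count now 5. Cache: [B(c=1) U(c=2) D(c=3) J(c=5)]
  12. access U: HIT, count now 3. Cache: [B(c=1) D(c=3) U(c=3) J(c=5)]
  13. access B: HIT, count now 2. Cache: [B(c=2) D(c=3) U(c=3) J(c=5)]
  14. access B: HIT, count now 3. Cache: [D(c=3) U(c=3) B(c=3) J(c=5)]
  15. access B: HIT, count now 4. Cache: [D(c=3) U(c=3) B(c=4) J(c=5)]
  16. access J: HIT, count now 6. Cache: [D(c=3) U(c=3) B(c=4) J(c=6)]
  17. access J: HIT, count now 7. Cache: [D(c=3) U(c=3) B(c=4) J(c=7)]
  18. access P: MISS, evict D(c=3). Cache: [P(c=1) U(c=3) B(c=4) J(c=7)]
  19. access K: MISS, evict P(c=1). Cache: [K(c=1) U(c=3) B(c=4) J(c=7)]
  20. access U: HIT, count now 4. Cache: [K(c=1) B(c=4) U(c=4) J(c=7)]
  21. access K: HIT, count now 2. Cache: [K(c=2) B(c=4) U(c=4) J(c=7)]
  22. access J: HIT, count now 8. Cache: [K(c=2) B(c=4) U(c=4) J(c=8)]
  23. access P: MISS, evict K(c=2). Cache: [P(c=1) B(c=4) U(c=4) J(c=8)]
Total: 16 hits, 7 misses, 3 evictions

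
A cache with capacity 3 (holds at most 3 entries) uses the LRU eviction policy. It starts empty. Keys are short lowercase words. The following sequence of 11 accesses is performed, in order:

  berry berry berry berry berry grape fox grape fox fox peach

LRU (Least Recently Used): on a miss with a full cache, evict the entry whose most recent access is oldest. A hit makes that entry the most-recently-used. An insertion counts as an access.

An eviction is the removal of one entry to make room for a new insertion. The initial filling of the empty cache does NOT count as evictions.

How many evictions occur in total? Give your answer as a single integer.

LRU simulation (capacity=3):
  1. access berry: MISS. Cache (LRU->MRU): [berry]
  2. access berry: HIT. Cache (LRU->MRU): [berry]
  3. access berry: HIT. Cache (LRU->MRU): [berry]
  4. access berry: HIT. Cache (LRU->MRU): [berry]
  5. access berry: HIT. Cache (LRU->MRU): [berry]
  6. access grape: MISS. Cache (LRU->MRU): [berry grape]
  7. access fox: MISS. Cache (LRU->MRU): [berry grape fox]
  8. access grape: HIT. Cache (LRU->MRU): [berry fox grape]
  9. access fox: HIT. Cache (LRU->MRU): [berry grape fox]
  10. access fox: HIT. Cache (LRU->MRU): [berry grape fox]
  11. access peach: MISS, evict berry. Cache (LRU->MRU): [grape fox peach]
Total: 7 hits, 4 misses, 1 evictions

Answer: 1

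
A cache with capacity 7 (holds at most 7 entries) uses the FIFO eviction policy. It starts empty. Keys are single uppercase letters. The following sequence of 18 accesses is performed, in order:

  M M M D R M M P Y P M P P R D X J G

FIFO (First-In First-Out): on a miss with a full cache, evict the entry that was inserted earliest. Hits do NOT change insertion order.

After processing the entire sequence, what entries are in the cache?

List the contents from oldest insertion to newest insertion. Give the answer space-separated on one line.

Answer: D R P Y X J G

Derivation:
FIFO simulation (capacity=7):
  1. access M: MISS. Cache (old->new): [M]
  2. access M: HIT. Cache (old->new): [M]
  3. access M: HIT. Cache (old->new): [M]
  4. access D: MISS. Cache (old->new): [M D]
  5. access R: MISS. Cache (old->new): [M D R]
  6. access M: HIT. Cache (old->new): [M D R]
  7. access M: HIT. Cache (old->new): [M D R]
  8. access P: MISS. Cache (old->new): [M D R P]
  9. access Y: MISS. Cache (old->new): [M D R P Y]
  10. access P: HIT. Cache (old->new): [M D R P Y]
  11. access M: HIT. Cache (old->new): [M D R P Y]
  12. access P: HIT. Cache (old->new): [M D R P Y]
  13. access P: HIT. Cache (old->new): [M D R P Y]
  14. access R: HIT. Cache (old->new): [M D R P Y]
  15. access D: HIT. Cache (old->new): [M D R P Y]
  16. access X: MISS. Cache (old->new): [M D R P Y X]
  17. access J: MISS. Cache (old->new): [M D R P Y X J]
  18. access G: MISS, evict M. Cache (old->new): [D R P Y X J G]
Total: 10 hits, 8 misses, 1 evictions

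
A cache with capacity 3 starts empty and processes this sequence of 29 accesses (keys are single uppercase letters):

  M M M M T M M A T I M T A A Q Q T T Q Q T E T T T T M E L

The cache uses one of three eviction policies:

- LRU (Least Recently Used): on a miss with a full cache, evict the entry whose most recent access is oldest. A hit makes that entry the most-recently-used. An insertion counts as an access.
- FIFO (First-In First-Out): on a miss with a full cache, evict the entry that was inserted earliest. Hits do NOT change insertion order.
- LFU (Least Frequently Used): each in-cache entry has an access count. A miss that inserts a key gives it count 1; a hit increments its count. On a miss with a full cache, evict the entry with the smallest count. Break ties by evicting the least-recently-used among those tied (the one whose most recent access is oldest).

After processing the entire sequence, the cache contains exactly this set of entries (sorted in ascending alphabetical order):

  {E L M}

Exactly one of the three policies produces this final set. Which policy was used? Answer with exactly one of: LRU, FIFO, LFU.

Answer: LRU

Derivation:
Simulating under each policy and comparing final sets:
  LRU: final set = {E L M} -> MATCHES target
  FIFO: final set = {L M T} -> differs
  LFU: final set = {L M T} -> differs
Only LRU produces the target set.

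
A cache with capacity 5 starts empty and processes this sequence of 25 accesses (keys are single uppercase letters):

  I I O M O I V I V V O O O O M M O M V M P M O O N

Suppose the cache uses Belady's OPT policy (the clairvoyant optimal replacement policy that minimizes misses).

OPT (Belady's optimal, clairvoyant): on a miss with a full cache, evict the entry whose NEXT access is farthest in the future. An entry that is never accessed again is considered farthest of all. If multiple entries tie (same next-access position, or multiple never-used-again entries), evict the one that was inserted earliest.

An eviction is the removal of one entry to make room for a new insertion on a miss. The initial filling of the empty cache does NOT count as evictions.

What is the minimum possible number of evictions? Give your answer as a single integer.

OPT (Belady) simulation (capacity=5):
  1. access I: MISS. Cache: [I]
  2. access I: HIT. Next use of I: step 6. Cache: [I]
  3. access O: MISS. Cache: [I O]
  4. access M: MISS. Cache: [I O M]
  5. access O: HIT. Next use of O: step 11. Cache: [I O M]
  6. access I: HIT. Next use of I: step 8. Cache: [I O M]
  7. access V: MISS. Cache: [I O M V]
  8. access I: HIT. Next use of I: never. Cache: [I O M V]
  9. access V: HIT. Next use of V: step 10. Cache: [I O M V]
  10. access V: HIT. Next use of V: step 19. Cache: [I O M V]
  11. access O: HIT. Next use of O: step 12. Cache: [I O M V]
  12. access O: HIT. Next use of O: step 13. Cache: [I O M V]
  13. access O: HIT. Next use of O: step 14. Cache: [I O M V]
  14. access O: HIT. Next use of O: step 17. Cache: [I O M V]
  15. access M: HIT. Next use of M: step 16. Cache: [I O M V]
  16. access M: HIT. Next use of M: step 18. Cache: [I O M V]
  17. access O: HIT. Next use of O: step 23. Cache: [I O M V]
  18. access M: HIT. Next use of M: step 20. Cache: [I O M V]
  19. access V: HIT. Next use of V: never. Cache: [I O M V]
  20. access M: HIT. Next use of M: step 22. Cache: [I O M V]
  21. access P: MISS. Cache: [I O M V P]
  22. access M: HIT. Next use of M: never. Cache: [I O M V P]
  23. access O: HIT. Next use of O: step 24. Cache: [I O M V P]
  24. access O: HIT. Next use of O: never. Cache: [I O M V P]
  25. access N: MISS, evict I (next use: never). Cache: [O M V P N]
Total: 19 hits, 6 misses, 1 evictions

Answer: 1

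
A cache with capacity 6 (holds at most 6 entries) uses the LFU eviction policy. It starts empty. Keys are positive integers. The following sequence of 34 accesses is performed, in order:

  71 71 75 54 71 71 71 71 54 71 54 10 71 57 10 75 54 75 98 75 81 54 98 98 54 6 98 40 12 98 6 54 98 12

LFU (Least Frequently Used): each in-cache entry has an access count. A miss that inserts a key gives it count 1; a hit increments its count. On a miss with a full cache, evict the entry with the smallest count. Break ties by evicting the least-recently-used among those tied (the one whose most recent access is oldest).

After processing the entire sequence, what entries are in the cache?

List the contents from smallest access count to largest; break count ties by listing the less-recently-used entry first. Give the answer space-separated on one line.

LFU simulation (capacity=6):
  1. access 71: MISS. Cache: [71(c=1)]
  2. access 71: HIT, count now 2. Cache: [71(c=2)]
  3. access 75: MISS. Cache: [75(c=1) 71(c=2)]
  4. access 54: MISS. Cache: [75(c=1) 54(c=1) 71(c=2)]
  5. access 71: HIT, count now 3. Cache: [75(c=1) 54(c=1) 71(c=3)]
  6. access 71: HIT, count now 4. Cache: [75(c=1) 54(c=1) 71(c=4)]
  7. access 71: HIT, count now 5. Cache: [75(c=1) 54(c=1) 71(c=5)]
  8. access 71: HIT, count now 6. Cache: [75(c=1) 54(c=1) 71(c=6)]
  9. access 54: HIT, count now 2. Cache: [75(c=1) 54(c=2) 71(c=6)]
  10. access 71: HIT, count now 7. Cache: [75(c=1) 54(c=2) 71(c=7)]
  11. access 54: HIT, count now 3. Cache: [75(c=1) 54(c=3) 71(c=7)]
  12. access 10: MISS. Cache: [75(c=1) 10(c=1) 54(c=3) 71(c=7)]
  13. access 71: HIT, count now 8. Cache: [75(c=1) 10(c=1) 54(c=3) 71(c=8)]
  14. access 57: MISS. Cache: [75(c=1) 10(c=1) 57(c=1) 54(c=3) 71(c=8)]
  15. access 10: HIT, count now 2. Cache: [75(c=1) 57(c=1) 10(c=2) 54(c=3) 71(c=8)]
  16. access 75: HIT, count now 2. Cache: [57(c=1) 10(c=2) 75(c=2) 54(c=3) 71(c=8)]
  17. access 54: HIT, count now 4. Cache: [57(c=1) 10(c=2) 75(c=2) 54(c=4) 71(c=8)]
  18. access 75: HIT, count now 3. Cache: [57(c=1) 10(c=2) 75(c=3) 54(c=4) 71(c=8)]
  19. access 98: MISS. Cache: [57(c=1) 98(c=1) 10(c=2) 75(c=3) 54(c=4) 71(c=8)]
  20. access 75: HIT, count now 4. Cache: [57(c=1) 98(c=1) 10(c=2) 54(c=4) 75(c=4) 71(c=8)]
  21. access 81: MISS, evict 57(c=1). Cache: [98(c=1) 81(c=1) 10(c=2) 54(c=4) 75(c=4) 71(c=8)]
  22. access 54: HIT, count now 5. Cache: [98(c=1) 81(c=1) 10(c=2) 75(c=4) 54(c=5) 71(c=8)]
  23. access 98: HIT, count now 2. Cache: [81(c=1) 10(c=2) 98(c=2) 75(c=4) 54(c=5) 71(c=8)]
  24. access 98: HIT, count now 3. Cache: [81(c=1) 10(c=2) 98(c=3) 75(c=4) 54(c=5) 71(c=8)]
  25. access 54: HIT, count now 6. Cache: [81(c=1) 10(c=2) 98(c=3) 75(c=4) 54(c=6) 71(c=8)]
  26. access 6: MISS, evict 81(c=1). Cache: [6(c=1) 10(c=2) 98(c=3) 75(c=4) 54(c=6) 71(c=8)]
  27. access 98: HIT, count now 4. Cache: [6(c=1) 10(c=2) 75(c=4) 98(c=4) 54(c=6) 71(c=8)]
  28. access 40: MISS, evict 6(c=1). Cache: [40(c=1) 10(c=2) 75(c=4) 98(c=4) 54(c=6) 71(c=8)]
  29. access 12: MISS, evict 40(c=1). Cache: [12(c=1) 10(c=2) 75(c=4) 98(c=4) 54(c=6) 71(c=8)]
  30. access 98: HIT, count now 5. Cache: [12(c=1) 10(c=2) 75(c=4) 98(c=5) 54(c=6) 71(c=8)]
  31. access 6: MISS, evict 12(c=1). Cache: [6(c=1) 10(c=2) 75(c=4) 98(c=5) 54(c=6) 71(c=8)]
  32. access 54: HIT, count now 7. Cache: [6(c=1) 10(c=2) 75(c=4) 98(c=5) 54(c=7) 71(c=8)]
  33. access 98: HIT, count now 6. Cache: [6(c=1) 10(c=2) 75(c=4) 98(c=6) 54(c=7) 71(c=8)]
  34. access 12: MISS, evict 6(c=1). Cache: [12(c=1) 10(c=2) 75(c=4) 98(c=6) 54(c=7) 71(c=8)]
Total: 22 hits, 12 misses, 6 evictions

Answer: 12 10 75 98 54 71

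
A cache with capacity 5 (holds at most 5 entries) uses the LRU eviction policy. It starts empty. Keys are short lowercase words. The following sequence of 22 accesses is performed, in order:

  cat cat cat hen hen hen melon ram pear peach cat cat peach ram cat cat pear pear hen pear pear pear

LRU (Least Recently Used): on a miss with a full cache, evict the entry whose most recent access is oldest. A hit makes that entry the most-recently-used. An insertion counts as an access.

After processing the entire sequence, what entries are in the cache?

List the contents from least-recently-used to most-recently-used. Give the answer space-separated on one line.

LRU simulation (capacity=5):
  1. access cat: MISS. Cache (LRU->MRU): [cat]
  2. access cat: HIT. Cache (LRU->MRU): [cat]
  3. access cat: HIT. Cache (LRU->MRU): [cat]
  4. access hen: MISS. Cache (LRU->MRU): [cat hen]
  5. access hen: HIT. Cache (LRU->MRU): [cat hen]
  6. access hen: HIT. Cache (LRU->MRU): [cat hen]
  7. access melon: MISS. Cache (LRU->MRU): [cat hen melon]
  8. access ram: MISS. Cache (LRU->MRU): [cat hen melon ram]
  9. access pear: MISS. Cache (LRU->MRU): [cat hen melon ram pear]
  10. access peach: MISS, evict cat. Cache (LRU->MRU): [hen melon ram pear peach]
  11. access cat: MISS, evict hen. Cache (LRU->MRU): [melon ram pear peach cat]
  12. access cat: HIT. Cache (LRU->MRU): [melon ram pear peach cat]
  13. access peach: HIT. Cache (LRU->MRU): [melon ram pear cat peach]
  14. access ram: HIT. Cache (LRU->MRU): [melon pear cat peach ram]
  15. access cat: HIT. Cache (LRU->MRU): [melon pear peach ram cat]
  16. access cat: HIT. Cache (LRU->MRU): [melon pear peach ram cat]
  17. access pear: HIT. Cache (LRU->MRU): [melon peach ram cat pear]
  18. access pear: HIT. Cache (LRU->MRU): [melon peach ram cat pear]
  19. access hen: MISS, evict melon. Cache (LRU->MRU): [peach ram cat pear hen]
  20. access pear: HIT. Cache (LRU->MRU): [peach ram cat hen pear]
  21. access pear: HIT. Cache (LRU->MRU): [peach ram cat hen pear]
  22. access pear: HIT. Cache (LRU->MRU): [peach ram cat hen pear]
Total: 14 hits, 8 misses, 3 evictions

Answer: peach ram cat hen pear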